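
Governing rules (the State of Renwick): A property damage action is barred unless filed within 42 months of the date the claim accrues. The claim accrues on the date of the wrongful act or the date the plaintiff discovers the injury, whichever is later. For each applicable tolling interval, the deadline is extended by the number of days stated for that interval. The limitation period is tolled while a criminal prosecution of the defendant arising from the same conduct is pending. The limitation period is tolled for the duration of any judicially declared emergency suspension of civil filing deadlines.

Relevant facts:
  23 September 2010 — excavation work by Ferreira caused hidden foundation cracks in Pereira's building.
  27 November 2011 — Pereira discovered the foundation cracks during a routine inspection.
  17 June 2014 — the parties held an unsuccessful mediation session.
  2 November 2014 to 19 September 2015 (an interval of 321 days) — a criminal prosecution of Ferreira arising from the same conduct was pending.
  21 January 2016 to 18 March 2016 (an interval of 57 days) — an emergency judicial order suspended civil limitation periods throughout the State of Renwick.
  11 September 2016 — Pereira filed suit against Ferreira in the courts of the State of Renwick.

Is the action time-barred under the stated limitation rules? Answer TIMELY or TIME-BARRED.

TIME-BARRED

The claim accrued on 27 November 2011 — the later of the 23 September 2010 act and the 27 November 2011 discovery.
42 months from 27 November 2011 is 27 May 2015.
The pending criminal prosecution from 2 November 2014 to 19 September 2015 tolled the period for 321 days, extending the deadline to 12 April 2016.
Because the emergency suspension of filing deadlines ran from 21 January 2016 to 18 March 2016, the deadline is extended by 57 days to 8 June 2016.
The other events in the timeline have no effect on the limitation period under the stated rules.
The 11 September 2016 filing falls after the 8 June 2016 deadline; the claim is time-barred.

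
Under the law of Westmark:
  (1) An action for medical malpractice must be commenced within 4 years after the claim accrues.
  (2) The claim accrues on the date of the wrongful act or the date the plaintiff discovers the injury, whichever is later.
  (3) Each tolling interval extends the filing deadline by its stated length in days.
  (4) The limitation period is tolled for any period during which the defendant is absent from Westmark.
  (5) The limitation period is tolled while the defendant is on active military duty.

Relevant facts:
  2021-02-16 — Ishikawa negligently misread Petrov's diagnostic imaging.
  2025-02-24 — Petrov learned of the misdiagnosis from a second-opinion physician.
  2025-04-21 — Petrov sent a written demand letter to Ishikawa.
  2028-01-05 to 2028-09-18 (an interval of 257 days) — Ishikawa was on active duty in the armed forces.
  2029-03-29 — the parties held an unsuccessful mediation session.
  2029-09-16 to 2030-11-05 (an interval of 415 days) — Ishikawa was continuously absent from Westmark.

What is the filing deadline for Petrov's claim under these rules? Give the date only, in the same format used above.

The claim accrued on 2025-02-24 — the later of the 2021-02-16 act and the 2025-02-24 discovery.
The untolled deadline — 4 years after 2025-02-24 — is 2029-02-24.
The defendant's active military service from 2028-01-05 to 2028-09-18 tolled the period for 257 days, extending the deadline to 2029-11-08.
Because the defendant's absence from the jurisdiction ran from 2029-09-16 to 2030-11-05, the deadline is extended by 415 days to 2030-12-28.
The other events in the timeline have no effect on the limitation period under the stated rules.

2030-12-28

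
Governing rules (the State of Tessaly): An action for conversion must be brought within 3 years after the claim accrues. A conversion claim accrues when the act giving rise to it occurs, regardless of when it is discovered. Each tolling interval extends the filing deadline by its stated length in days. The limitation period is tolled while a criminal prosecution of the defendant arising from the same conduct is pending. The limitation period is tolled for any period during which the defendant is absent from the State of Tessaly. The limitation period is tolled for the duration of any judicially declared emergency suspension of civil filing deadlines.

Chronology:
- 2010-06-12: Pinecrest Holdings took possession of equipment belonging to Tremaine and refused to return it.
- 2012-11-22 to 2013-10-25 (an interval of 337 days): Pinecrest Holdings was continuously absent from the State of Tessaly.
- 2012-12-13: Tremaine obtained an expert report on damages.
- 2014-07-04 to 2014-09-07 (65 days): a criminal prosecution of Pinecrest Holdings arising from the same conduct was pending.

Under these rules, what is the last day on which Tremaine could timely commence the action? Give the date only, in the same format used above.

The limitation period began to run on 2010-06-12.
Adding the 3 years base period to 2010-06-12 gives a deadline of 2013-06-12, before any tolling.
The period was tolled for 337 days by the defendant's absence from the jurisdiction (2012-11-22 to 2013-10-25), pushing the deadline to 2014-05-15.
The pending criminal prosecution starting 2014-07-04 came too late — the period had run on 2014-05-15 — and so does not extend the deadline.
Nothing else in the chronology tolls or restarts the period.

2014-05-15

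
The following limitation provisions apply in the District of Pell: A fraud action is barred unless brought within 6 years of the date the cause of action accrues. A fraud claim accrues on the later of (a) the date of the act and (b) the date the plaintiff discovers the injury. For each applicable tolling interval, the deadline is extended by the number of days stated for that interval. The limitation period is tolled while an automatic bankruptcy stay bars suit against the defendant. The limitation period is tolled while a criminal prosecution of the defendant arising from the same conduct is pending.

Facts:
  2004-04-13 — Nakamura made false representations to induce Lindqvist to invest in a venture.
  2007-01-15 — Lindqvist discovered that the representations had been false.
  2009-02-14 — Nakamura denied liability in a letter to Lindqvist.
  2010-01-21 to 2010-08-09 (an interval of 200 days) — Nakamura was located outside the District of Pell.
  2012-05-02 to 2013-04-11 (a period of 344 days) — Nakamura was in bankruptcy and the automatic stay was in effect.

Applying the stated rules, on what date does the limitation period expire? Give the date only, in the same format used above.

2013-12-25

Because discovery on 2007-01-15 post-dates the 2004-04-13 act, accrual under the later-of rule falls on 2007-01-15.
Adding the 6 years base period to 2007-01-15 gives a deadline of 2013-01-15, before any tolling.
Because the automatic bankruptcy stay ran from 2012-05-02 to 2013-04-11, the deadline is extended by 344 days to 2013-12-25.
The defendant's absence from the jurisdiction from 2010-01-21 to 2010-08-09 does not toll the period, because no stated rule makes the defendant's absence a tolling event.
None of the other events listed affects the running of the period under the stated rules.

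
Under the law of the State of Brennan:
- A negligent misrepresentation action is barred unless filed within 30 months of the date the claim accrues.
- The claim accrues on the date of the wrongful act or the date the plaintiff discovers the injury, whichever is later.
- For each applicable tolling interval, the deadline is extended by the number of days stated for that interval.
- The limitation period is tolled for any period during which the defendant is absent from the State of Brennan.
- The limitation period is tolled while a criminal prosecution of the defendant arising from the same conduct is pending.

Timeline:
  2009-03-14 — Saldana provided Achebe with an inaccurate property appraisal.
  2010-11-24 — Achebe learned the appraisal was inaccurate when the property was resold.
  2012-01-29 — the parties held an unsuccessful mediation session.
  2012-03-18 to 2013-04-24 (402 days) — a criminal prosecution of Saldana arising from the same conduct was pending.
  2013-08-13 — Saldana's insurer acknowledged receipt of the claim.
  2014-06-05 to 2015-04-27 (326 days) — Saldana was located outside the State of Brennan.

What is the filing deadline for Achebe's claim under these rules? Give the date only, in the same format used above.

2015-05-22

Because discovery on 2010-11-24 post-dates the 2009-03-14 act, accrual under the later-of rule falls on 2010-11-24.
The untolled deadline — 30 months after 2010-11-24 — is 2013-05-24.
Because the pending criminal prosecution ran from 2012-03-18 to 2013-04-24, the deadline is extended by 402 days to 2014-06-30.
Because the defendant's absence from the jurisdiction ran from 2014-06-05 to 2015-04-27, the deadline is extended by 326 days to 2015-05-22.
The other events in the timeline have no effect on the limitation period under the stated rules.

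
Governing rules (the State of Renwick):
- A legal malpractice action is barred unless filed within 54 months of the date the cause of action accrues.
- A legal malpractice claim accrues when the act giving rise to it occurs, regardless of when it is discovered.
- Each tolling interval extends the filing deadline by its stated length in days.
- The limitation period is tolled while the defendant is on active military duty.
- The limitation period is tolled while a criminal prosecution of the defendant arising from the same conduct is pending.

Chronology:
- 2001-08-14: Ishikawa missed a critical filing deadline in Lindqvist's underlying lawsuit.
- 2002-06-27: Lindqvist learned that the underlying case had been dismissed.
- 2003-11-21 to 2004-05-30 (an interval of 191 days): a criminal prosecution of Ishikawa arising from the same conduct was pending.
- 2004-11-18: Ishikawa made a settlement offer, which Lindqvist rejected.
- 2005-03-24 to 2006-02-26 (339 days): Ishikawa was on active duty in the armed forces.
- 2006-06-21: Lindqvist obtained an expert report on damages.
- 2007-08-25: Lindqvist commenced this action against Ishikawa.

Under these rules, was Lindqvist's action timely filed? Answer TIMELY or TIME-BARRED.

The claim accrued on 2001-08-14, when the wrongful act occurred; under the stated occurrence rule the 2002-06-27 discovery does not delay accrual.
The untolled deadline — 54 months after 2001-08-14 — is 2006-02-14.
Because the pending criminal prosecution ran from 2003-11-21 to 2004-05-30, the deadline is extended by 191 days to 2006-08-24.
Because the defendant's active military service ran from 2005-03-24 to 2006-02-26, the deadline is extended by 339 days to 2007-07-29.
The other events in the timeline have no effect on the limitation period under the stated rules.
Lindqvist filed on 2007-08-25, after the 2007-07-29 deadline, so the action is time-barred.

TIME-BARRED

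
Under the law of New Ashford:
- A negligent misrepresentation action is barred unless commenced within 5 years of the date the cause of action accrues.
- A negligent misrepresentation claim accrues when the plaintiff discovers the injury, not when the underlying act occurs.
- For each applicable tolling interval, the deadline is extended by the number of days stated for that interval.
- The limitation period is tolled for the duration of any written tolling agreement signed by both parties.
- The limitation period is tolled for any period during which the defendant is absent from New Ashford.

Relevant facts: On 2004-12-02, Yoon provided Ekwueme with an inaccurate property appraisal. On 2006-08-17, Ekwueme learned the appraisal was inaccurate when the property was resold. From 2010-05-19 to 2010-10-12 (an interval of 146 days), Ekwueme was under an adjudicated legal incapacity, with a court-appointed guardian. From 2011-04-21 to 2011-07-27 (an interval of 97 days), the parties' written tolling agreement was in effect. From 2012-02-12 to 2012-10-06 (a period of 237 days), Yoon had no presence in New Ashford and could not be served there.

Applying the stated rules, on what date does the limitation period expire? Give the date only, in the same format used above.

2011-11-22

Under the discovery rule, the claim accrued on 2006-08-17, when Ekwueme discovered the injury — not on the 2004-12-02 date of the underlying act.
5 years from 2006-08-17 is 2011-08-17.
Because the written tolling agreement ran from 2011-04-21 to 2011-07-27, the deadline is extended by 97 days to 2011-11-22.
By the time the defendant's absence from the jurisdiction began on 2012-02-12, the limitation period had already expired on 2011-11-22; that interval cannot revive it.
The plaintiff's legal incapacity from 2010-05-19 to 2010-10-12 does not toll the period, because no stated rule makes the plaintiff's incapacity a tolling event.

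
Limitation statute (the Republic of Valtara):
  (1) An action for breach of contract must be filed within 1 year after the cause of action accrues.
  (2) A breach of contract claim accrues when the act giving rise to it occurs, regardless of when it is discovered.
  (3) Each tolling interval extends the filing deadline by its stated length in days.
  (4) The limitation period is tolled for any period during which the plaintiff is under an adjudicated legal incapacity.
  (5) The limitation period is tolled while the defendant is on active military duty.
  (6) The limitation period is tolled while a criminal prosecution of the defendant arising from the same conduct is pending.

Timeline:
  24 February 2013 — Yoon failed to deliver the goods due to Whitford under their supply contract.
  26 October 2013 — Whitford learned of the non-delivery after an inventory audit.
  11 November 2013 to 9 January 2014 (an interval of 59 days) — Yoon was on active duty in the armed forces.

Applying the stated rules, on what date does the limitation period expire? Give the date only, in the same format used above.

24 April 2014

The claim accrued on 24 February 2013, when the wrongful act occurred; under the stated occurrence rule the 26 October 2013 discovery does not delay accrual.
The untolled deadline — 1 year after 24 February 2013 — is 24 February 2014.
Because the defendant's active military service ran from 11 November 2013 to 9 January 2014, the deadline is extended by 59 days to 24 April 2014.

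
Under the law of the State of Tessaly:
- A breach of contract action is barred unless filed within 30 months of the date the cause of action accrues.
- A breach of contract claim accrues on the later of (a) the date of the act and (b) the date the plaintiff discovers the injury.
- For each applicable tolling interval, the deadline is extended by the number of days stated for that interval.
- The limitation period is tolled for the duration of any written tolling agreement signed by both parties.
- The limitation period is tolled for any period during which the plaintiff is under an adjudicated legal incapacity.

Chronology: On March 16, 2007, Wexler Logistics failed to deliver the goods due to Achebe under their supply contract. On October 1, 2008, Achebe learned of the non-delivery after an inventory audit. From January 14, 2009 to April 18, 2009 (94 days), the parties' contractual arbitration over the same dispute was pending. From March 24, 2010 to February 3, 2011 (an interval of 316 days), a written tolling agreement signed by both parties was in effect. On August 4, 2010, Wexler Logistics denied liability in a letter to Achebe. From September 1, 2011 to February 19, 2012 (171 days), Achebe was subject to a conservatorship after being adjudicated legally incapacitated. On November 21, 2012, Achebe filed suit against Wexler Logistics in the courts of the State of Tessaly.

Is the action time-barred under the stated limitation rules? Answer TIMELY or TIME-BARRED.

TIME-BARRED

Taking the later of the act (March 16, 2007) and discovery (October 1, 2008), the claim accrued on October 1, 2008.
The untolled deadline — 30 months after October 1, 2008 — is April 1, 2011.
Because the written tolling agreement ran from March 24, 2010 to February 3, 2011, the deadline is extended by 316 days to February 11, 2012.
The period was tolled for 171 days by the plaintiff's legal incapacity (September 1, 2011 to February 19, 2012), pushing the deadline to July 31, 2012.
The pending related arbitration from January 14, 2009 to April 18, 2009 does not toll the period, because no stated rule makes a pending arbitration a tolling event.
Nothing else in the chronology tolls or restarts the period.
Achebe filed on November 21, 2012, after the July 31, 2012 deadline, so the action is time-barred.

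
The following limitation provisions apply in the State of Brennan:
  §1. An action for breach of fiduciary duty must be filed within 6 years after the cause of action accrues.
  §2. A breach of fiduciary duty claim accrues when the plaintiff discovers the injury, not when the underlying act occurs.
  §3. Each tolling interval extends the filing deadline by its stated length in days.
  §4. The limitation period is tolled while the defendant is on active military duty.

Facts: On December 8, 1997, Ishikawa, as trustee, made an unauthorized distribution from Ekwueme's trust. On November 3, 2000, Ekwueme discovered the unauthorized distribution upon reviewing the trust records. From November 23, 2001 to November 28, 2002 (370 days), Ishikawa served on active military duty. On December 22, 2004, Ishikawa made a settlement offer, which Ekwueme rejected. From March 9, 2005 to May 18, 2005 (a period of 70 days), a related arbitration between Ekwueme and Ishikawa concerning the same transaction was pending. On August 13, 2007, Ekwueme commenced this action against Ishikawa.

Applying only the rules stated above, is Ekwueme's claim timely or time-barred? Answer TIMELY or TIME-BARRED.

TIMELY

Under the discovery rule, the claim accrued on November 3, 2000, when Ekwueme discovered the injury — not on the December 8, 1997 date of the underlying act.
6 years from November 3, 2000 is November 3, 2006.
The defendant's active military service from November 23, 2001 to November 28, 2002 tolled the period for 370 days, extending the deadline to November 8, 2007.
Although a pending arbitration ran from March 9, 2005 to May 18, 2005, the stated rules do not make that a tolling event, so it is disregarded.
None of the other events listed affects the running of the period under the stated rules.
The August 13, 2007 filing precedes the November 8, 2007 deadline; the claim is timely.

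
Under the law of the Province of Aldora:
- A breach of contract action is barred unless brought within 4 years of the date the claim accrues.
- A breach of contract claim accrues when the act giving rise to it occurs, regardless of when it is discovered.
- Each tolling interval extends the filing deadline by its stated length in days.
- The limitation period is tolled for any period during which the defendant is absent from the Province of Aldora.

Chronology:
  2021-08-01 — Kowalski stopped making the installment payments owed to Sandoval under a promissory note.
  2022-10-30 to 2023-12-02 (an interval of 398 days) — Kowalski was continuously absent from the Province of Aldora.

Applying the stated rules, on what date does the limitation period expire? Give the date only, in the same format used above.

The claim accrued on 2021-08-01, the date of the act.
4 years from 2021-08-01 is 2025-08-01.
The defendant's absence from the jurisdiction from 2022-10-30 to 2023-12-02 tolled the period for 398 days, extending the deadline to 2026-09-03.

2026-09-03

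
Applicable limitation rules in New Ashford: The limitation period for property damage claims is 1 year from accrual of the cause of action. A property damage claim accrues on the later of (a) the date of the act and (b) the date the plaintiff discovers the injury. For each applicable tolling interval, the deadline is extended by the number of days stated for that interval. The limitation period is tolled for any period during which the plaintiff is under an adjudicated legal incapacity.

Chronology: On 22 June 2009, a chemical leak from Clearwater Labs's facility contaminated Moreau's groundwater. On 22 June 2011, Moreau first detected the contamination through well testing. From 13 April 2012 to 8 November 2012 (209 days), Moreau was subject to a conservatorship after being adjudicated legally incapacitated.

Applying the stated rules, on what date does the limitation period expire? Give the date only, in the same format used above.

17 January 2013

Taking the later of the act (22 June 2009) and discovery (22 June 2011), the claim accrued on 22 June 2011.
1 year from 22 June 2011 is 22 June 2012.
The period was tolled for 209 days by the plaintiff's legal incapacity (13 April 2012 to 8 November 2012), pushing the deadline to 17 January 2013.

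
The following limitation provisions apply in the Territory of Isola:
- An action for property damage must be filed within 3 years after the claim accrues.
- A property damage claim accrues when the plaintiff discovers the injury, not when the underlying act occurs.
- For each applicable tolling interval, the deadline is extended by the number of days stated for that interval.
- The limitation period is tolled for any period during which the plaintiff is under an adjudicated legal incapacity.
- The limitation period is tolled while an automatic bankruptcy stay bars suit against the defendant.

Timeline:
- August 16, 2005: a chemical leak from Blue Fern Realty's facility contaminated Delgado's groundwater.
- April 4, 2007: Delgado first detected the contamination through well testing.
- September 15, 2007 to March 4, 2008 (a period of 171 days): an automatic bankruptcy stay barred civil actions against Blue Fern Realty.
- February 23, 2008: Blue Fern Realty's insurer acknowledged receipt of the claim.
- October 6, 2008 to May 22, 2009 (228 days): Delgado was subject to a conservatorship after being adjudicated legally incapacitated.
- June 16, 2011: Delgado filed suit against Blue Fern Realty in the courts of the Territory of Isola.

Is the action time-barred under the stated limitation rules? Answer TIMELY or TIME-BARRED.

TIME-BARRED

Accrual is tied to discovery, so the period began on April 4, 2007 rather than on August 16, 2005 when the act occurred.
3 years from April 4, 2007 is April 4, 2010.
The period was tolled for 171 days by the automatic bankruptcy stay (September 15, 2007 to March 4, 2008), pushing the deadline to September 22, 2010.
The plaintiff's legal incapacity from October 6, 2008 to May 22, 2009 tolled the period for 228 days, extending the deadline to May 8, 2011.
None of the other events listed affects the running of the period under the stated rules.
Filing on June 16, 2011 missed the May 8, 2011 deadline — the action is time-barred.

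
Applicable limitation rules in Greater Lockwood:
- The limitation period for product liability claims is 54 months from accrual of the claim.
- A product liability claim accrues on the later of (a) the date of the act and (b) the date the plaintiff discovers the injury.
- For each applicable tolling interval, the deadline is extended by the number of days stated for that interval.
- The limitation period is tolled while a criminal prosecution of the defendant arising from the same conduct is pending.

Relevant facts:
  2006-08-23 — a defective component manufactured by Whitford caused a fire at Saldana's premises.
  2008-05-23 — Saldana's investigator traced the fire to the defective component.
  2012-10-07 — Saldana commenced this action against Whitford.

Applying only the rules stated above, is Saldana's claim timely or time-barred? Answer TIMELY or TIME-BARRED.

TIMELY

Because discovery on 2008-05-23 post-dates the 2006-08-23 act, accrual under the later-of rule falls on 2008-05-23.
Adding the 54 months base period to 2008-05-23 gives a deadline of 2012-11-23, before any tolling.
The 2012-10-07 filing precedes the 2012-11-23 deadline; the claim is timely.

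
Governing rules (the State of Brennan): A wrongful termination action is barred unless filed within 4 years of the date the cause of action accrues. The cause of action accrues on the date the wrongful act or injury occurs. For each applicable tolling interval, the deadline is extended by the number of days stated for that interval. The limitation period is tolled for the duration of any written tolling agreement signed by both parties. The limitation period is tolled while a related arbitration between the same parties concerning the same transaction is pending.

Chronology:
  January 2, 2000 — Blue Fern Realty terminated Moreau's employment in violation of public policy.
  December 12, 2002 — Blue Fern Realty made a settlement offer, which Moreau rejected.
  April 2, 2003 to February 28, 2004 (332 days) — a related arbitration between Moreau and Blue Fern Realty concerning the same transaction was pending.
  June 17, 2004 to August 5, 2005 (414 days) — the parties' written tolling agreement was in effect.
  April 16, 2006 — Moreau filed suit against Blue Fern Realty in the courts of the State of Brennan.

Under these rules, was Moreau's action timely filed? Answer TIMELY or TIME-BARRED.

TIME-BARRED

The claim accrued on January 2, 2000, when the wrongful act occurred.
The untolled deadline — 4 years after January 2, 2000 — is January 2, 2004.
The period was tolled for 332 days by the pending related arbitration (April 2, 2003 to February 28, 2004), pushing the deadline to November 29, 2004.
The written tolling agreement from June 17, 2004 to August 5, 2005 tolled the period for 414 days, extending the deadline to January 17, 2006.
Nothing else in the chronology tolls or restarts the period.
Filing on April 16, 2006 missed the January 17, 2006 deadline — the action is time-barred.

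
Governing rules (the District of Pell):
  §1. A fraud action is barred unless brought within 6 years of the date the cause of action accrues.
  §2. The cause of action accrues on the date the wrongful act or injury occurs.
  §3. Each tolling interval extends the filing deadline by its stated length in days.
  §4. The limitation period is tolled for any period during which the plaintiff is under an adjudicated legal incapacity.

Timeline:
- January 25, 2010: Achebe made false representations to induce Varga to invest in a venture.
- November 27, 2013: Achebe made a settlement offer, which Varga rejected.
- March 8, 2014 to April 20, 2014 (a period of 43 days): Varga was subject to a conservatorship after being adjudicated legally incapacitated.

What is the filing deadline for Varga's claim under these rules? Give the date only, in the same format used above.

The limitation period began to run on January 25, 2010.
The untolled deadline — 6 years after January 25, 2010 — is January 25, 2016.
The period was tolled for 43 days by the plaintiff's legal incapacity (March 8, 2014 to April 20, 2014), pushing the deadline to March 8, 2016.
The other events in the timeline have no effect on the limitation period under the stated rules.

March 8, 2016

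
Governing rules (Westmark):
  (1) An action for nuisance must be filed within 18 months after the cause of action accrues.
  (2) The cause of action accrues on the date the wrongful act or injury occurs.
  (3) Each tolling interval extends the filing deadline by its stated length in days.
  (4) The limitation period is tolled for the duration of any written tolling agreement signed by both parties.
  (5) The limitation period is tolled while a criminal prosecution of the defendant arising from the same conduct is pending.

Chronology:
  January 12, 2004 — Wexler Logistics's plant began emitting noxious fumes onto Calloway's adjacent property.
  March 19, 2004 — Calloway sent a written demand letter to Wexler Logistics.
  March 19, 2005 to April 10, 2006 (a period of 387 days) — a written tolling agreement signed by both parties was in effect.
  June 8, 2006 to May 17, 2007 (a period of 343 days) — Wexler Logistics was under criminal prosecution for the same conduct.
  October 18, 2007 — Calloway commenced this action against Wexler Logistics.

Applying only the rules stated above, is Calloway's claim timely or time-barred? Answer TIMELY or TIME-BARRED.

TIME-BARRED

The cause of action accrued on January 12, 2004, the date of the act.
The untolled deadline — 18 months after January 12, 2004 — is July 12, 2005.
The period was tolled for 387 days by the written tolling agreement (March 19, 2005 to April 10, 2006), pushing the deadline to August 3, 2006.
Because the pending criminal prosecution ran from June 8, 2006 to May 17, 2007, the deadline is extended by 343 days to July 12, 2007.
None of the other events listed affects the running of the period under the stated rules.
Calloway filed on October 18, 2007, after the July 12, 2007 deadline, so the action is time-barred.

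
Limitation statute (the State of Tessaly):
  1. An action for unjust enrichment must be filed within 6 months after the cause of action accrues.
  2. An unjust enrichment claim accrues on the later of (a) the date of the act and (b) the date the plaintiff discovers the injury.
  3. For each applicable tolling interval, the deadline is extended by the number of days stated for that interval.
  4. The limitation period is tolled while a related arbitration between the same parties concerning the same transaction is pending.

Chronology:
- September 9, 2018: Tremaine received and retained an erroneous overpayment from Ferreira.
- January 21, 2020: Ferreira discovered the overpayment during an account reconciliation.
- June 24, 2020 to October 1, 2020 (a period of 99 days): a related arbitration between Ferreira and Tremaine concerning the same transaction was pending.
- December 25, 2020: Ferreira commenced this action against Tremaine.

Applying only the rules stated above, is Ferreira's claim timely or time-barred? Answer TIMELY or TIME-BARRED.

TIME-BARRED

Because discovery on January 21, 2020 post-dates the September 9, 2018 act, accrual under the later-of rule falls on January 21, 2020.
Adding the 6 months base period to January 21, 2020 gives a deadline of July 21, 2020, before any tolling.
The pending related arbitration from June 24, 2020 to October 1, 2020 tolled the period for 99 days, extending the deadline to October 28, 2020.
The December 25, 2020 filing falls after the October 28, 2020 deadline; the claim is time-barred.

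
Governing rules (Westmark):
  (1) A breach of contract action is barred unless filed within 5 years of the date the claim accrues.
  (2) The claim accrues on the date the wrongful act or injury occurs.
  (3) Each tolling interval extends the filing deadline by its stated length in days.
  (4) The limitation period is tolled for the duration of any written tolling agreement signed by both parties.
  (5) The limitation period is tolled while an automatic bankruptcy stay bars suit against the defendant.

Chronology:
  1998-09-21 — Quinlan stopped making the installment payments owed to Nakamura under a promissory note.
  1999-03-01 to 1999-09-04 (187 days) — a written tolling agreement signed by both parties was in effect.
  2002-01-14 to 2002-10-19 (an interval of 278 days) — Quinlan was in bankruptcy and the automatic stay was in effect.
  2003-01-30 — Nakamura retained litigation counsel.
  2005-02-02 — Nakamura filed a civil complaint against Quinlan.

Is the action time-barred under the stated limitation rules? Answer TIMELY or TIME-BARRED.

The claim accrued on 1998-09-21, the date of the act.
Adding the 5 years base period to 1998-09-21 gives a deadline of 2003-09-21, before any tolling.
The period was tolled for 187 days by the written tolling agreement (1999-03-01 to 1999-09-04), pushing the deadline to 2004-03-26.
The period was tolled for 278 days by the automatic bankruptcy stay (2002-01-14 to 2002-10-19), pushing the deadline to 2004-12-29.
The other events in the timeline have no effect on the limitation period under the stated rules.
Nakamura filed on 2005-02-02, after the 2004-12-29 deadline, so the action is time-barred.

TIME-BARRED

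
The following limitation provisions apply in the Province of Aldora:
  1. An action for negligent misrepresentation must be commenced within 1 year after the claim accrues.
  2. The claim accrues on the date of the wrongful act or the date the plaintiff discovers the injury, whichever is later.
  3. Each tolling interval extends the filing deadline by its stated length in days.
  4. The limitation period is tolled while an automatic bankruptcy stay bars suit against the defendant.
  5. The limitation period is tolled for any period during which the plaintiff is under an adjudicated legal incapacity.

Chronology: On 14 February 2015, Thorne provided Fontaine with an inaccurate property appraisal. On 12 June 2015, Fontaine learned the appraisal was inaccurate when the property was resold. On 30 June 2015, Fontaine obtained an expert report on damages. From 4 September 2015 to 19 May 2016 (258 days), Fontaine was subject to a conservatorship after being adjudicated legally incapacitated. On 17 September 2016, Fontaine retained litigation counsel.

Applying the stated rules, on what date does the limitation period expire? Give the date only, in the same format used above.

Taking the later of the act (14 February 2015) and discovery (12 June 2015), the claim accrued on 12 June 2015.
1 year from 12 June 2015 is 12 June 2016.
The plaintiff's legal incapacity from 4 September 2015 to 19 May 2016 tolled the period for 258 days, extending the deadline to 25 February 2017.
None of the other events listed affects the running of the period under the stated rules.

25 February 2017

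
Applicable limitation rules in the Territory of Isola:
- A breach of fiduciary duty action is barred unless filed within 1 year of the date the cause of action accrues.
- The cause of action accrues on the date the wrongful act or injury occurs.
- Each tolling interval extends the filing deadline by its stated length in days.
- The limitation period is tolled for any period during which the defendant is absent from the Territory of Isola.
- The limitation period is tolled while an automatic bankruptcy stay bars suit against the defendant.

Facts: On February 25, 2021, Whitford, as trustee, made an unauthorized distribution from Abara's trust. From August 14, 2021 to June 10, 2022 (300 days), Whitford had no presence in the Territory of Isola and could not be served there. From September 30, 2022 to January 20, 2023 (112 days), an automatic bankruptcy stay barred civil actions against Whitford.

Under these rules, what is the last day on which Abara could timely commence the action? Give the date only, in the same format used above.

April 13, 2023

The claim accrued on February 25, 2021, when the wrongful act occurred.
The untolled deadline — 1 year after February 25, 2021 — is February 25, 2022.
The defendant's absence from the jurisdiction from August 14, 2021 to June 10, 2022 tolled the period for 300 days, extending the deadline to December 22, 2022.
The period was tolled for 112 days by the automatic bankruptcy stay (September 30, 2022 to January 20, 2023), pushing the deadline to April 13, 2023.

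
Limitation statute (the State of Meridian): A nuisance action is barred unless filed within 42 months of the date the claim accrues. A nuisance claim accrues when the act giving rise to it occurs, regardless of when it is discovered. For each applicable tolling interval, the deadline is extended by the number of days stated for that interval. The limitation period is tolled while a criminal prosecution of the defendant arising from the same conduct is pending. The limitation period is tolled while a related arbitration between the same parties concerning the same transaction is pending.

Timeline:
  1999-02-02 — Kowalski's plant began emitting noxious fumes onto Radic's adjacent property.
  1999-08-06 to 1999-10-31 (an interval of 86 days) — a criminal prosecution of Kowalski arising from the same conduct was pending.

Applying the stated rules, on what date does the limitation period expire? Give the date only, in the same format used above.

The limitation period began to run on 1999-02-02.
Adding the 42 months base period to 1999-02-02 gives a deadline of 2002-08-02, before any tolling.
The pending criminal prosecution from 1999-08-06 to 1999-10-31 tolled the period for 86 days, extending the deadline to 2002-10-27.

2002-10-27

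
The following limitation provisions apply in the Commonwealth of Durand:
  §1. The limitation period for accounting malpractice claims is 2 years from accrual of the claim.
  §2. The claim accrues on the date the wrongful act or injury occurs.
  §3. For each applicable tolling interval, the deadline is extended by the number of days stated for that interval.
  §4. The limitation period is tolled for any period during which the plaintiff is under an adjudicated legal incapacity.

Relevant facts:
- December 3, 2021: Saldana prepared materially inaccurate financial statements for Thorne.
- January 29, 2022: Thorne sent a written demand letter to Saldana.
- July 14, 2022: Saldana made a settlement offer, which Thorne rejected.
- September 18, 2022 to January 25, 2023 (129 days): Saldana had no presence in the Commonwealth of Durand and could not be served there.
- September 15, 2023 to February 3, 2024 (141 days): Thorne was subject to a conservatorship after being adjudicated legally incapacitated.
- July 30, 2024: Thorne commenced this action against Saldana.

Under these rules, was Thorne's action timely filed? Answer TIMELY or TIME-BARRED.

The claim accrued on December 3, 2021, when the wrongful act occurred.
The untolled deadline — 2 years after December 3, 2021 — is December 3, 2023.
The plaintiff's legal incapacity from September 15, 2023 to February 3, 2024 tolled the period for 141 days, extending the deadline to April 22, 2024.
No stated provision tolls the period for the defendant's absence, so the interval from September 18, 2022 to January 25, 2023 has no effect on the deadline.
The other events in the timeline have no effect on the limitation period under the stated rules.
The July 30, 2024 filing falls after the April 22, 2024 deadline; the claim is time-barred.

TIME-BARRED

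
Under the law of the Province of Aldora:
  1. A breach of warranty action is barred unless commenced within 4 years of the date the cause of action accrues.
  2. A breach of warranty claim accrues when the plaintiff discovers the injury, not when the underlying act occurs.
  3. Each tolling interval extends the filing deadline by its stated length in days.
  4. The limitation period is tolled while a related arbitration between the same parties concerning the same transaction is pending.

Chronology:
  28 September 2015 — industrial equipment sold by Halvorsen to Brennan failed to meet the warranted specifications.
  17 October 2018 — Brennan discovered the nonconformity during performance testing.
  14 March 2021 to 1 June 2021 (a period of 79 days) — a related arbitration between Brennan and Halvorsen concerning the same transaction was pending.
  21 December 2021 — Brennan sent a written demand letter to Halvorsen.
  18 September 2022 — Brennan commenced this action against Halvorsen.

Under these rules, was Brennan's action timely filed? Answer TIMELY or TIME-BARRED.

Accrual is tied to discovery, so the period began on 17 October 2018 rather than on 28 September 2015 when the act occurred.
4 years from 17 October 2018 is 17 October 2022.
The period was tolled for 79 days by the pending related arbitration (14 March 2021 to 1 June 2021), pushing the deadline to 4 January 2023.
Nothing else in the chronology tolls or restarts the period.
The 18 September 2022 filing precedes the 4 January 2023 deadline; the claim is timely.

TIMELY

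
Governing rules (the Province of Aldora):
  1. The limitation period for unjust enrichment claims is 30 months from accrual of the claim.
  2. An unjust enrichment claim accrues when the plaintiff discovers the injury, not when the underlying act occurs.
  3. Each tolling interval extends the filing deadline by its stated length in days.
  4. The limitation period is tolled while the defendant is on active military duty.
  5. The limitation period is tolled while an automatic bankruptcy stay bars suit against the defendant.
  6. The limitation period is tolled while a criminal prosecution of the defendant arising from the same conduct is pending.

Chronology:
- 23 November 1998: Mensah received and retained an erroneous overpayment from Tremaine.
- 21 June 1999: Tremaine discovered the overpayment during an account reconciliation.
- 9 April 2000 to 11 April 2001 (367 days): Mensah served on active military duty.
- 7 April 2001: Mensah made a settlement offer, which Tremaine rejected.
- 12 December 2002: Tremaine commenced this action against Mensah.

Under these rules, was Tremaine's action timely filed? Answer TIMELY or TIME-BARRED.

Under the discovery rule, the claim accrued on 21 June 1999, when Tremaine discovered the injury — not on the 23 November 1998 date of the underlying act.
30 months from 21 June 1999 is 21 December 2001.
Because the defendant's active military service ran from 9 April 2000 to 11 April 2001, the deadline is extended by 367 days to 23 December 2002.
Nothing else in the chronology tolls or restarts the period.
Tremaine filed on 12 December 2002, before the 23 December 2002 deadline, so the action is timely.

TIMELY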